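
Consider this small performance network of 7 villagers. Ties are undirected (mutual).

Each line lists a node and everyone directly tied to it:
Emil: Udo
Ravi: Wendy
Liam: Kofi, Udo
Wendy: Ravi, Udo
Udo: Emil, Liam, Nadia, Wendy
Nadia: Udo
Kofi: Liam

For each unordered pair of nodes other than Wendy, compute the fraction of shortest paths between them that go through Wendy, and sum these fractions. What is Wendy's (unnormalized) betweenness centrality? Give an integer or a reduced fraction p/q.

5

Pairs whose geodesics pass through Wendy — Nadia–Ravi: 1; Ravi–Emil: 1; Ravi–Udo: 1; Ravi–Liam: 1; Ravi–Kofi: 1.
All other pairs contribute 0.
Summing the contributions gives betweenness(Wendy) = 5.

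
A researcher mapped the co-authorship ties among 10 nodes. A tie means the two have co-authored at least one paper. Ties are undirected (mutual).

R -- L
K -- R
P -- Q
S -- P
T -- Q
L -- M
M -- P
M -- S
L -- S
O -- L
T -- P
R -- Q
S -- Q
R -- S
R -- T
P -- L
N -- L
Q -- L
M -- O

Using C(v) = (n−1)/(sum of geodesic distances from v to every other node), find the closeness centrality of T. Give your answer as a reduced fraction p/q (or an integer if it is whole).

Distances from T: K:2, L:2, M:2, N:3, O:3, P:1, Q:1, R:1, S:2. Sum = 17.
n = 10, so closeness = 9/17.

9/17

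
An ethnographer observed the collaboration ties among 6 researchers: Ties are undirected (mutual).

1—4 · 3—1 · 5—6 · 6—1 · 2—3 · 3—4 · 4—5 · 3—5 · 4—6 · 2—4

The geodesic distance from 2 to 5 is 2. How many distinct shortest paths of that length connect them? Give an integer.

The shortest distance is 2. The length-2 paths are: 2–4–5; 2–3–5.
That gives 2 distinct shortest paths.

2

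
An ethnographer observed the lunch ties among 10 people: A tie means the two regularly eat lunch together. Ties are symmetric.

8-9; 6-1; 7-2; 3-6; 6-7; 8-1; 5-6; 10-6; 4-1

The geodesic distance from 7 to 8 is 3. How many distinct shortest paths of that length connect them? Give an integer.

1

The shortest distance is 3, and the only length-3 path is 7–6–1–8. So there is exactly 1 shortest path.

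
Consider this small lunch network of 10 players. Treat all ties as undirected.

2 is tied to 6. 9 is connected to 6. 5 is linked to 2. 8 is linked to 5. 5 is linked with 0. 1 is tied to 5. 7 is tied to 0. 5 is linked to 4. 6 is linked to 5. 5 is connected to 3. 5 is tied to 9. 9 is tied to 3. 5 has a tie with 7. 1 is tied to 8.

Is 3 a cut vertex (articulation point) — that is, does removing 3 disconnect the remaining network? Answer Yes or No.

Even without 3, every remaining node can still reach every other (the residual graph is connected), so 3 is not a cut vertex.

No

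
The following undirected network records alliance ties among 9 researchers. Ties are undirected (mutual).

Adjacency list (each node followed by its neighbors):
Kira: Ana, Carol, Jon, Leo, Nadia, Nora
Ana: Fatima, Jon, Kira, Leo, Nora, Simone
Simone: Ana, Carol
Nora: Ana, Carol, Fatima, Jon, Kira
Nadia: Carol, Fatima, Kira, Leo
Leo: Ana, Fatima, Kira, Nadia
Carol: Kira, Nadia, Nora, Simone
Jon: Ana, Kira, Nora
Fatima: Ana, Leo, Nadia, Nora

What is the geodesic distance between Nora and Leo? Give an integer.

2

One shortest route is Nora – Kira – Leo, which uses 2 edges, and Nora and Leo are not directly tied, so nothing shorter exists. So d(Nora,Leo) = 2.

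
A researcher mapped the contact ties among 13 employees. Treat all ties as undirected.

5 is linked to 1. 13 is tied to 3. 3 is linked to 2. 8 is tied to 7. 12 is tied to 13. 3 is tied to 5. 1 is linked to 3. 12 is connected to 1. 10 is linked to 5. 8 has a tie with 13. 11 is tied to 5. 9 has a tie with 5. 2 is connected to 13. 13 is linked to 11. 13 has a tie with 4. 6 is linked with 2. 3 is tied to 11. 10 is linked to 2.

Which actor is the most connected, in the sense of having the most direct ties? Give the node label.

13

Degrees — 1:3, 2:4, 3:5, 4:1, 5:5, 6:1, 7:1, 8:2, 9:1, 10:2, 11:3, 12:2, 13:6.
The maximum is 6, attained only by 13.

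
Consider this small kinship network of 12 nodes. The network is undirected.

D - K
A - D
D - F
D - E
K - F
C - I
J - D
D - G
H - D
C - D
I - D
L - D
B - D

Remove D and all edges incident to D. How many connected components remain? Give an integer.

Without D, the remaining ties split the others into: {C, I}; {F, K}; {G}; {L}; {H}; {A}; {E}; {B}; {J}.
That's 9 separate components.

9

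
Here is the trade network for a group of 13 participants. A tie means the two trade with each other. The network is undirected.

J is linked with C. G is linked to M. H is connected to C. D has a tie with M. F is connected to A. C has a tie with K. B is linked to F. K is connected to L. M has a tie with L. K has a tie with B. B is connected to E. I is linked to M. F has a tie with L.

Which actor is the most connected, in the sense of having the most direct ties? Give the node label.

M

Degrees — A:1, B:3, C:3, D:1, E:1, F:3, G:1, H:1, I:1, J:1, K:3, L:3, M:4.
The maximum is 4, attained only by M.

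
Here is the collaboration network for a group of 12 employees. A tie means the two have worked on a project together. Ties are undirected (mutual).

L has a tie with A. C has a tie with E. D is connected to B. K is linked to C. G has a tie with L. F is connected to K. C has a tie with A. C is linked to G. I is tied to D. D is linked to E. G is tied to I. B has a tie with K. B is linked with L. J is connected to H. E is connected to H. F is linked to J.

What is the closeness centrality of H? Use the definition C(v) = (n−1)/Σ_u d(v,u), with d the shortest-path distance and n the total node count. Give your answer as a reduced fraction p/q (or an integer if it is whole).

Distances from H: A:3, B:3, C:2, D:2, E:1, F:2, G:3, I:3, J:1, K:3, L:4. Sum = 27.
n = 12, so closeness = 11/27.

11/27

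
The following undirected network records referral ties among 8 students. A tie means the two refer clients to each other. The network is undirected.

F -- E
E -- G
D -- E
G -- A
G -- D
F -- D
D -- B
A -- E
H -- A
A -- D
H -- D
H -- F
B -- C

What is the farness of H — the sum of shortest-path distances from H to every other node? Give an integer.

Distances from H: A:1, B:2, C:3, D:1, E:2, F:1, G:2.
Sum = 1 + 2 + 3 + 1 + 2 + 1 + 2 = 12.

12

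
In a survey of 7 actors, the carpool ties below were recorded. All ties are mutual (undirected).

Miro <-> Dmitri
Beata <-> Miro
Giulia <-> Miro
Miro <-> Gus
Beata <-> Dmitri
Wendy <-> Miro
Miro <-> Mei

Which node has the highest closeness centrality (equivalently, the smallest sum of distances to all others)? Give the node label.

Miro

Farness (sum of distances to all others) for each node — Beata:10, Dmitri:10, Giulia:11, Gus:11, Mei:11, Miro:6, Wendy:11.
The smallest farness is 6, for Miro, so Miro has the highest closeness.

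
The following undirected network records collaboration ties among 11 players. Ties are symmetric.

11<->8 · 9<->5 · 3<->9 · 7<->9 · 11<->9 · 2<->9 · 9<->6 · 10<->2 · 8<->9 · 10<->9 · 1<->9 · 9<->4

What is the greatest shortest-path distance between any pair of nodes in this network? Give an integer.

2

Eccentricity of each node (its greatest distance to any other): 1:2, 2:2, 3:2, 4:2, 5:2, 6:2, 7:2, 8:2, 9:1, 10:2, 11:2.
The maximum eccentricity is 2, realized for instance by the pair 3–10 via 3 – 9 – 10. So the diameter is 2.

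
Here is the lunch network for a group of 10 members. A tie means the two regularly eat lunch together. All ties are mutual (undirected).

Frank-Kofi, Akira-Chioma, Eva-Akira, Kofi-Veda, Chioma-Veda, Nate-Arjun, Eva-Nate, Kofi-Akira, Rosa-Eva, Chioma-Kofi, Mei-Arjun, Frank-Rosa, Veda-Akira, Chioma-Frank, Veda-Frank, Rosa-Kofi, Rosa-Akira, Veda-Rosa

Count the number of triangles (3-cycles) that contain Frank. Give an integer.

5

Frank's neighbors: Chioma, Kofi, Rosa, and Veda.
Neighbor pairs that are themselves tied: Frank–Chioma–Kofi; Frank–Chioma–Veda; Frank–Kofi–Rosa; Frank–Kofi–Veda; Frank–Rosa–Veda. Each forms one triangle with Frank, for 5 in total.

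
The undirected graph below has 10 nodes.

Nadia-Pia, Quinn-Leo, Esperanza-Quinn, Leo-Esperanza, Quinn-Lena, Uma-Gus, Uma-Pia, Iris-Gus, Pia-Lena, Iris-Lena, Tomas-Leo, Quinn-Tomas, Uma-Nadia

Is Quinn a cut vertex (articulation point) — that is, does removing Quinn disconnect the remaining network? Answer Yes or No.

Removing Quinn leaves {Esperanza, Leo, and Tomas} with no path to {Gus, Iris, Lena, Nadia, Pia, and Uma}, so the network splits into 2 components. Quinn is a cut vertex.

Yes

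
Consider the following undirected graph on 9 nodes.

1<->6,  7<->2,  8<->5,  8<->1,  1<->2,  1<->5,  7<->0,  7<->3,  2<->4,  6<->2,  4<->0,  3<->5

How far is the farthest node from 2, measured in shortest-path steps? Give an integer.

2

Distances from 2: 0:2, 1:1, 3:2, 4:1, 5:2, 6:1, 7:1, 8:2.
The largest is 2 (to 8, 5, 0, and 3), so the eccentricity of 2 is 2.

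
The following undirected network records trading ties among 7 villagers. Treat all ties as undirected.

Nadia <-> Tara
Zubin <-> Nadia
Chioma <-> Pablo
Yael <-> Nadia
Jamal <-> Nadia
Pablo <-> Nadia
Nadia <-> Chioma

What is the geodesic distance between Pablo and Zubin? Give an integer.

One shortest route is Pablo – Nadia – Zubin, which uses 2 edges, and Pablo and Zubin are not directly tied, so nothing shorter exists. So d(Pablo,Zubin) = 2.

2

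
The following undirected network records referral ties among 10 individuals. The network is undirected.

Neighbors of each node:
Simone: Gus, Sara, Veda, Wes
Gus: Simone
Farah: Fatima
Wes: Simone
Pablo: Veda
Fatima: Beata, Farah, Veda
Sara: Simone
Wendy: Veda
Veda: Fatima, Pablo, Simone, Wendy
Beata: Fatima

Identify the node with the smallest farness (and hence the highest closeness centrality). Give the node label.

Farness (sum of distances to all others) for each node — Beata:26, Farah:26, Fatima:18, Gus:24, Pablo:22, Sara:24, Simone:16, Veda:14, Wendy:22, Wes:24.
The smallest farness is 14, for Veda, so Veda has the highest closeness.

Veda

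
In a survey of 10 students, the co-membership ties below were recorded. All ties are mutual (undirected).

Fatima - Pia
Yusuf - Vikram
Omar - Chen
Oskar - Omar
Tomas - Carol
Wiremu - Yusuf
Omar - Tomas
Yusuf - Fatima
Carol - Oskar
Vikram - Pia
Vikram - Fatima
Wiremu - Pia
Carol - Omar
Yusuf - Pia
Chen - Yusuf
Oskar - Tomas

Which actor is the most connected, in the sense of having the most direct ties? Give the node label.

Yusuf

Degrees — Carol:3, Chen:2, Fatima:3, Omar:4, Oskar:3, Pia:4, Tomas:3, Vikram:3, Wiremu:2, Yusuf:5.
The maximum is 5, attained only by Yusuf.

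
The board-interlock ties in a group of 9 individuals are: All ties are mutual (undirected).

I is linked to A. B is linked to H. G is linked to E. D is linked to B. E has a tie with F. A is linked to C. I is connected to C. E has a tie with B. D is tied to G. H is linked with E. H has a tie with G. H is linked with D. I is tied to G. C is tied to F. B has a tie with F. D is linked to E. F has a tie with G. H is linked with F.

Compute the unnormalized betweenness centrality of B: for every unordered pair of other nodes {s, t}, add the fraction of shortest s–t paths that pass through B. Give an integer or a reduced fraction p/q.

Pairs whose geodesics pass through B — C–D: 1/5; F–D: 1/4.
All other pairs contribute 0.
Summing the contributions gives betweenness(B) = 9/20.

9/20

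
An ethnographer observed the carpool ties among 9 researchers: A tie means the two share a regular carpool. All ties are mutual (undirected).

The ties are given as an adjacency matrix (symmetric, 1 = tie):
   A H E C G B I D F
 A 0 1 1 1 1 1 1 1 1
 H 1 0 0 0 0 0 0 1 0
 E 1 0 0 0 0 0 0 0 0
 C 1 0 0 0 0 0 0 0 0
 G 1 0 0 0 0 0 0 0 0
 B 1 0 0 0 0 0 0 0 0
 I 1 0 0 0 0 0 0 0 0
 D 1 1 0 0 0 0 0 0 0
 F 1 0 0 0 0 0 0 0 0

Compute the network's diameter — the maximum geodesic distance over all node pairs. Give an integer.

2

Eccentricity of each node (its greatest distance to any other): A:1, B:2, C:2, D:2, E:2, F:2, G:2, H:2, I:2.
The maximum eccentricity is 2, realized for instance by the pair H–E via H – A – E. So the diameter is 2.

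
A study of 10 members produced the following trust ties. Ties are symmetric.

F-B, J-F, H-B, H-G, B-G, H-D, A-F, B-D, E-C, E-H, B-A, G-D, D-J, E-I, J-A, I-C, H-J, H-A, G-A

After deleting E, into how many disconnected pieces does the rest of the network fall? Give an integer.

Without E, the remaining ties split the others into: {A, B, D, F, G, H, J}; {C, I}.
That's 2 separate components.

2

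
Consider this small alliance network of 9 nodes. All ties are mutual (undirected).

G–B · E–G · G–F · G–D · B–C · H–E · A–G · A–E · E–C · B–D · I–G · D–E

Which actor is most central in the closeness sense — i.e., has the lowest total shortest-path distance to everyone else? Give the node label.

Farness (sum of distances to all others) for each node — A:14, B:14, C:16, D:13, E:11, F:17, G:10, H:18, I:17.
The smallest farness is 10, for G, so G has the highest closeness.

G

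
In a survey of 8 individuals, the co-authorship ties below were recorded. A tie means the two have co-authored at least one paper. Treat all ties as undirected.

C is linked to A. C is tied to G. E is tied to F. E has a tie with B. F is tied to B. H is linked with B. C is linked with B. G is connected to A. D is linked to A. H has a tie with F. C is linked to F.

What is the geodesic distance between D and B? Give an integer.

One shortest route is D – A – C – B, which uses 3 edges, and at distance 2 from D we only reach {C, G}, which does not include B. So d(D,B) = 3.

3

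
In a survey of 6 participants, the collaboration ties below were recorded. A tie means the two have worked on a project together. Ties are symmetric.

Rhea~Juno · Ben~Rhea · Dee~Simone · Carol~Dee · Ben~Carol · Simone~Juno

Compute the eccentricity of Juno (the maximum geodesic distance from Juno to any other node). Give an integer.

Distances from Juno: Ben:2, Carol:3, Dee:2, Rhea:1, Simone:1.
The largest is 3 (to Carol), so the eccentricity of Juno is 3.

3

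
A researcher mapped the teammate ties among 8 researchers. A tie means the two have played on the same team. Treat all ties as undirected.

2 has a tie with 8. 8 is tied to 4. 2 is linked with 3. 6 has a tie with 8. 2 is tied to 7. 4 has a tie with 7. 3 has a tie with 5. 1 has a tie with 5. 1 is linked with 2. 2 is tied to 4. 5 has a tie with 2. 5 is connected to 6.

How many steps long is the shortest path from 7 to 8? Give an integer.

2

One shortest route is 7 – 2 – 8, which uses 2 edges, and 7 and 8 are not directly tied, so nothing shorter exists. So d(7,8) = 2.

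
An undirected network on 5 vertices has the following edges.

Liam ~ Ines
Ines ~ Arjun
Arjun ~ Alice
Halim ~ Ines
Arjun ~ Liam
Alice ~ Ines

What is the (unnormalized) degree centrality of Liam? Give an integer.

2

Liam is directly tied to Arjun and Ines. That is 2 neighbors, so the degree of Liam is 2.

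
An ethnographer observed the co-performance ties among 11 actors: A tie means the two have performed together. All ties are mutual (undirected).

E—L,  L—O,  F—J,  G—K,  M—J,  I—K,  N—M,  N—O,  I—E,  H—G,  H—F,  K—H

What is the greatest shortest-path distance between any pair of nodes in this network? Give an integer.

Eccentricity of each node (its greatest distance to any other): E:5, F:5, G:5, H:5, I:5, J:5, K:5, L:5, M:5, N:5, O:5.
The maximum eccentricity is 5, realized for instance by the pair G–N via G – H – F – J – M – N. So the diameter is 5.

5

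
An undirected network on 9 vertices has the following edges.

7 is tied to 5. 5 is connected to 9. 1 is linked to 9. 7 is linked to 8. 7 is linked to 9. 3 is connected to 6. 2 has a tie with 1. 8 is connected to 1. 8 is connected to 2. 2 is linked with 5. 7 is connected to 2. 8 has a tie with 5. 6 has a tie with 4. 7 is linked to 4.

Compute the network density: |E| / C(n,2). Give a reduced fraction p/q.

7/18

There are 14 edges and 9 nodes, so the maximum possible is C(9,2) = 36.
Density = 14/36 = 7/18.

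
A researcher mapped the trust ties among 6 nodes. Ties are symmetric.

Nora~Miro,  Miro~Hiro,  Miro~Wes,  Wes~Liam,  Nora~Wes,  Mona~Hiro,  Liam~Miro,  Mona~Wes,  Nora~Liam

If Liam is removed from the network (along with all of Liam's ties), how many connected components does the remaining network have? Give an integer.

Liam's neighbors (Miro, Nora, and Wes) remain reachable from one another through other ties, so the rest of the network stays in one piece.

1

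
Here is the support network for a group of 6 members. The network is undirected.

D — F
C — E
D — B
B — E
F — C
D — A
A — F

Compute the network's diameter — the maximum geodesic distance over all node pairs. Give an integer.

Eccentricity of each node (its greatest distance to any other): A:3, B:2, C:2, D:2, E:3, F:2.
The maximum eccentricity is 3, realized for instance by the pair A–E via A – F – C – E. So the diameter is 3.

3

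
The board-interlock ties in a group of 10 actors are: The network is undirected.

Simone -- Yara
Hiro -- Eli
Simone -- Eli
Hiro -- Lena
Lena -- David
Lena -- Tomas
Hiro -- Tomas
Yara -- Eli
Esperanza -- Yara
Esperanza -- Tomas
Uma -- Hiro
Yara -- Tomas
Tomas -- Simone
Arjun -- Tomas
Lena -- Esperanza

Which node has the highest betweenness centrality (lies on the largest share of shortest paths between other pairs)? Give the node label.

Tomas

Unnormalized betweenness of each node: Arjun:0, David:0, Eli:2, Esperanza:1, Hiro:32/3, Lena:9, Simone:2/3, Tomas:29/2, Uma:0, Yara:13/6.
Tomas has the largest value, 29/2, making it the main broker — the node through which the most shortest paths run.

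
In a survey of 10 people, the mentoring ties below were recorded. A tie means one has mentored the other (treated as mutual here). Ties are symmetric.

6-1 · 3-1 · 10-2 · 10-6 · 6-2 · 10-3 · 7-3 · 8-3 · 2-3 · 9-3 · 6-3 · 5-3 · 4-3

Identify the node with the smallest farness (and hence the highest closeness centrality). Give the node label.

Farness (sum of distances to all others) for each node — 1:16, 2:15, 3:9, 4:17, 5:17, 6:14, 7:17, 8:17, 9:17, 10:15.
The smallest farness is 9, for 3, so 3 has the highest closeness.

3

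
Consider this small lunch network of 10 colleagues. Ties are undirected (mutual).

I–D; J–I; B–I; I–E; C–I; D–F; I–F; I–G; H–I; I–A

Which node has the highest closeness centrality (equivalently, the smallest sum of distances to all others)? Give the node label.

Farness (sum of distances to all others) for each node — A:17, B:17, C:17, D:16, E:17, F:16, G:17, H:17, I:9, J:17.
The smallest farness is 9, for I, so I has the highest closeness.

I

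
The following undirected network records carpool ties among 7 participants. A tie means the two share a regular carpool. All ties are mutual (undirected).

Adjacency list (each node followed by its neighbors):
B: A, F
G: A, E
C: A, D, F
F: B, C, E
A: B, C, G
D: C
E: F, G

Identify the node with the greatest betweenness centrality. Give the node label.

C

Unnormalized betweenness of each node: A:4, B:1/2, C:11/2, D:0, E:1, F:4, G:1.
C has the largest value, 11/2, making it the main broker — the node through which the most shortest paths run.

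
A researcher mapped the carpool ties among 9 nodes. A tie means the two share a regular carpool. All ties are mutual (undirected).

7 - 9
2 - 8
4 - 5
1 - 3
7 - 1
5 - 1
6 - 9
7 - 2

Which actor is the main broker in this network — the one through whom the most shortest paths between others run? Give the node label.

Unnormalized betweenness of each node: 1:17, 2:7, 3:0, 4:0, 5:7, 6:0, 7:20, 8:0, 9:7.
7 has the largest value, 20, making it the main broker — the node through which the most shortest paths run.

7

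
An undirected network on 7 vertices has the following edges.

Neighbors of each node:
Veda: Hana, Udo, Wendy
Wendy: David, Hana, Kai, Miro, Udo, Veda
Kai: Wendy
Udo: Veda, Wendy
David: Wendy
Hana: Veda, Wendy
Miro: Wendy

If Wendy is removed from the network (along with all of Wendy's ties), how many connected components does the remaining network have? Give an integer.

Without Wendy, the remaining ties split the others into: {Kai}; {Miro}; {Hana, Udo, Veda}; {David}.
That's 4 separate components.

4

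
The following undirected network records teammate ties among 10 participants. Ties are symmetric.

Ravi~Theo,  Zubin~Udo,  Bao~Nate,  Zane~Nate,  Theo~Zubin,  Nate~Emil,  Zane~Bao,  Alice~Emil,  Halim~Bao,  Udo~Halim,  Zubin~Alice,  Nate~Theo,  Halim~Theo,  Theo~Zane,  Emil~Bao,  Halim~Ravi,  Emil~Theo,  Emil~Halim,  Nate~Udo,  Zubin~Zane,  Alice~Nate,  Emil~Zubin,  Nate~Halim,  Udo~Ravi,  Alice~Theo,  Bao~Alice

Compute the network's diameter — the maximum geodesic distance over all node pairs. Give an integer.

2

Eccentricity of each node (its greatest distance to any other): Alice:2, Bao:2, Emil:2, Halim:2, Nate:2, Ravi:2, Theo:2, Udo:2, Zane:2, Zubin:2.
The maximum eccentricity is 2, realized for instance by the pair Halim–Zane via Halim – Theo – Zane. So the diameter is 2.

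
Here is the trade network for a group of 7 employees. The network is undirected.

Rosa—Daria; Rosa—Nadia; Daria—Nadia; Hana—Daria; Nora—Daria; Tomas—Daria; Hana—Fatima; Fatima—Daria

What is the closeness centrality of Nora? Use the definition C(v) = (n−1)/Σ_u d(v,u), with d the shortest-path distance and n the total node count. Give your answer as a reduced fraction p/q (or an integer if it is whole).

Distances from Nora: Daria:1, Fatima:2, Hana:2, Nadia:2, Rosa:2, Tomas:2. Sum = 11.
n = 7, so closeness = 6/11.

6/11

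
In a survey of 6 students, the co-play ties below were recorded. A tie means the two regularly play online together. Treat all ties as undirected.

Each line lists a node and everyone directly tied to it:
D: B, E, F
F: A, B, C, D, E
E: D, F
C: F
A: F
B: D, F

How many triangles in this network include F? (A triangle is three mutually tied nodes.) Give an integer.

2

F's neighbors: A, B, C, D, and E.
Neighbor pairs that are themselves tied: F–B–D; F–D–E. Each forms one triangle with F, for 2 in total.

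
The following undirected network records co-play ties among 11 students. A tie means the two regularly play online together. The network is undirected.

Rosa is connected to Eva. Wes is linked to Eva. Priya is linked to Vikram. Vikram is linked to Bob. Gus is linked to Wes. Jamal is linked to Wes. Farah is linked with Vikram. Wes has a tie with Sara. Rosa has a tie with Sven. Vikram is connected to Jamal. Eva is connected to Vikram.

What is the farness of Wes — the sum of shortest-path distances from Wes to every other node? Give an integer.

Distances from Wes: Bob:3, Eva:1, Farah:3, Gus:1, Jamal:1, Priya:3, Rosa:2, Sara:1, Sven:3, Vikram:2.
Sum = 3 + 1 + 3 + 1 + 1 + 3 + 2 + 1 + 3 + 2 = 20.

20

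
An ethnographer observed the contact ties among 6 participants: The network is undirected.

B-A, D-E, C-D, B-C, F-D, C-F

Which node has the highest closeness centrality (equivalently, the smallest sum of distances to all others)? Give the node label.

Farness (sum of distances to all others) for each node — A:13, B:9, C:7, D:8, E:12, F:9.
The smallest farness is 7, for C, so C has the highest closeness.

C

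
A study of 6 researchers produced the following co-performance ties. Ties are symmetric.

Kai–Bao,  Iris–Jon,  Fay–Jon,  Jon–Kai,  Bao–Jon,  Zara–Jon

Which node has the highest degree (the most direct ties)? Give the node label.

Degrees — Bao:2, Fay:1, Iris:1, Jon:5, Kai:2, Zara:1.
The maximum is 5, attained only by Jon.

Jon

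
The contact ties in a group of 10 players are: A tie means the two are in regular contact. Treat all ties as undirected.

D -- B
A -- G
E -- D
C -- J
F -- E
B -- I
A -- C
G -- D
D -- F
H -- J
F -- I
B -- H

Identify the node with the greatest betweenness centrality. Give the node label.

D

Unnormalized betweenness of each node: A:5, B:23/2, C:3, D:31/2, E:0, F:5/2, G:8, H:7, I:3/2, J:4.
D has the largest value, 31/2, making it the main broker — the node through which the most shortest paths run.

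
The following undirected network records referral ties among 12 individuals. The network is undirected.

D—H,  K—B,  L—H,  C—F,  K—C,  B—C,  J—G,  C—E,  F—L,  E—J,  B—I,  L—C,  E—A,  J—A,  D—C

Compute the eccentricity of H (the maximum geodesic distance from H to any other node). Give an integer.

Distances from H: A:4, B:3, C:2, D:1, E:3, F:2, G:5, I:4, J:4, K:3, L:1.
The largest is 5 (to G), so the eccentricity of H is 5.

5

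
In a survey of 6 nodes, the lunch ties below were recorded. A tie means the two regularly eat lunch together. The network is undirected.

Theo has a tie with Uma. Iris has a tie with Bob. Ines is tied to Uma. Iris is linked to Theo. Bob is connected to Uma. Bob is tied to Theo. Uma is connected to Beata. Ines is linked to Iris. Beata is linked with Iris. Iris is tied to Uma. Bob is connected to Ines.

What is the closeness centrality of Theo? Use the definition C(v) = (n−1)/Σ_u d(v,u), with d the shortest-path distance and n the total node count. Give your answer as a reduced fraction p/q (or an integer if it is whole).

Distances from Theo: Beata:2, Bob:1, Ines:2, Iris:1, Uma:1. Sum = 7.
n = 6, so closeness = 5/7.

5/7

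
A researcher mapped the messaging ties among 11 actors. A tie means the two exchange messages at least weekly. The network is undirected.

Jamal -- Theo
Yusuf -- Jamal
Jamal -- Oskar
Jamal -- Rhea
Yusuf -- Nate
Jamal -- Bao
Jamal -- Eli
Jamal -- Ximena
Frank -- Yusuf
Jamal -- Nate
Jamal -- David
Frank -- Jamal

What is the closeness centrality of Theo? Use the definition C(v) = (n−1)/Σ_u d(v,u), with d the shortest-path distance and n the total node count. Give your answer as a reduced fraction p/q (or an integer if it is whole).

10/19

Distances from Theo: Bao:2, David:2, Eli:2, Frank:2, Jamal:1, Nate:2, Oskar:2, Rhea:2, Ximena:2, Yusuf:2. Sum = 19.
n = 11, so closeness = 10/19.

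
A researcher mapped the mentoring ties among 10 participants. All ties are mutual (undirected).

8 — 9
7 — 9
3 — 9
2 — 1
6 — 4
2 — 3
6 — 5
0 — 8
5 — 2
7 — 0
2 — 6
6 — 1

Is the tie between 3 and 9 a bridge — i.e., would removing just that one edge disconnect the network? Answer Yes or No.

Yes

Without the 3–9 edge there is no alternate route between 3 and 9, so the network disconnects. It is a bridge.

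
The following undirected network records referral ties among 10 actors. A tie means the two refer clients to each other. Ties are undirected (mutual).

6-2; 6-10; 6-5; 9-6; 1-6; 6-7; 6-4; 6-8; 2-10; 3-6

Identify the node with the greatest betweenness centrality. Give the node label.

Unnormalized betweenness of each node: 1:0, 2:0, 3:0, 4:0, 5:0, 6:35, 7:0, 8:0, 9:0, 10:0.
6 has the largest value, 35, making it the main broker — the node through which the most shortest paths run.

6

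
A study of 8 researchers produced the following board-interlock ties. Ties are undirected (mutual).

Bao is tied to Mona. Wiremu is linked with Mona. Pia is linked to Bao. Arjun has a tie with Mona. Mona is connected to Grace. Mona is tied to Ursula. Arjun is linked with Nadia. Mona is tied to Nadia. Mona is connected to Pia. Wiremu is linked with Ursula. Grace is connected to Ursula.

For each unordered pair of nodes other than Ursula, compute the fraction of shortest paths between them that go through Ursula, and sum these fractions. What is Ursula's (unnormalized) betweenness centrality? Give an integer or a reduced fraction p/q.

Pairs whose geodesics pass through Ursula — Wiremu–Grace: 1/2.
All other pairs contribute 0.
Summing the contributions gives betweenness(Ursula) = 1/2.

1/2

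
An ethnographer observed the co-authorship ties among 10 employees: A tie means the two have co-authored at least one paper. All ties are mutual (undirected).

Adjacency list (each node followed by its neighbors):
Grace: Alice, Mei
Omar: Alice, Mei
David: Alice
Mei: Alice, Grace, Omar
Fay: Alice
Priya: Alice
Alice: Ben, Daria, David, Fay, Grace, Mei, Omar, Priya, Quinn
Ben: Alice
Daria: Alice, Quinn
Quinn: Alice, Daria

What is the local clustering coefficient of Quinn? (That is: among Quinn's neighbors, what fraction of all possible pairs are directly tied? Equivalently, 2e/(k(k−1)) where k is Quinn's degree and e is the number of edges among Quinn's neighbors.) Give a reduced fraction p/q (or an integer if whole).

Quinn's neighbors: Alice and Daria (k = 2).
Possible neighbor pairs: C(2,2) = 1. Edges among them: Alice–Daria → e = 1.
Clustering(Quinn) = 1/1.

1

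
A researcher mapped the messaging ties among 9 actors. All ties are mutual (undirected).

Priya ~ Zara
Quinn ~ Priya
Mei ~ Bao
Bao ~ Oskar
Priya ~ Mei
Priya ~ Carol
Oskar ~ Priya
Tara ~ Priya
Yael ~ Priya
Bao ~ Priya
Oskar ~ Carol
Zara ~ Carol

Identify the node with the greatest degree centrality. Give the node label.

Priya

Degrees — Bao:3, Carol:3, Mei:2, Oskar:3, Priya:8, Quinn:1, Tara:1, Yael:1, Zara:2.
The maximum is 8, attained only by Priya.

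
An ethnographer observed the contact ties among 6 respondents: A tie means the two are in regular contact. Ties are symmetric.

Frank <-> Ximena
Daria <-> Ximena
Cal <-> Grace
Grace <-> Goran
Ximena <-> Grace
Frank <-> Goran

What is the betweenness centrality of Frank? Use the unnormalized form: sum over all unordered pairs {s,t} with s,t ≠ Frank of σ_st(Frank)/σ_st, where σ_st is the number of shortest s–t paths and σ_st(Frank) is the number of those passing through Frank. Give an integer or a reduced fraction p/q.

1

Pairs whose geodesics pass through Frank — Daria–Goran: 1/2; Ximena–Goran: 1/2.
All other pairs contribute 0.
Summing the contributions gives betweenness(Frank) = 1.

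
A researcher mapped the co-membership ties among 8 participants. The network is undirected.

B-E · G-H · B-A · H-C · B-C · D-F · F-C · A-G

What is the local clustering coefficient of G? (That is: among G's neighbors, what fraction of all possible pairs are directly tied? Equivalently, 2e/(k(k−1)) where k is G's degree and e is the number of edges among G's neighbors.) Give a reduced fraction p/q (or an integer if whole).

G's neighbors: A and H (k = 2).
Possible neighbor pairs: C(2,2) = 1. Edges among them: none → e = 0.
Clustering(G) = 0/1.

0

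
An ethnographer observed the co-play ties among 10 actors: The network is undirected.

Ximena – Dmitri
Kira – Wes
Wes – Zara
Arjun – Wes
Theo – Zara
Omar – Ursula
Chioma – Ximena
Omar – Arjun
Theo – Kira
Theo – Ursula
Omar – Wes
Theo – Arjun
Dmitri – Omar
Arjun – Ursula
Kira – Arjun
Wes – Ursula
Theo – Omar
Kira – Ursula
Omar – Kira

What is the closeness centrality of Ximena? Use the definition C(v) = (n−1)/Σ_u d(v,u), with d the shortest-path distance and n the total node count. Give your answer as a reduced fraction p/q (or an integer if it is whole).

9/23

Distances from Ximena: Arjun:3, Chioma:1, Dmitri:1, Kira:3, Omar:2, Theo:3, Ursula:3, Wes:3, Zara:4. Sum = 23.
n = 10, so closeness = 9/23.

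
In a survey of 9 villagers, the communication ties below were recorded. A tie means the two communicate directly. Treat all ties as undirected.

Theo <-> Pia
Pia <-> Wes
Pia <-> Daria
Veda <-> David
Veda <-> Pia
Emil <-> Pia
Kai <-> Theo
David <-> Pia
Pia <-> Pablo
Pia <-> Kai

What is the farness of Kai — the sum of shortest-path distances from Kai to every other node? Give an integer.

14

Distances from Kai: Daria:2, David:2, Emil:2, Pablo:2, Pia:1, Theo:1, Veda:2, Wes:2.
Sum = 2 + 2 + 2 + 2 + 1 + 1 + 2 + 2 = 14.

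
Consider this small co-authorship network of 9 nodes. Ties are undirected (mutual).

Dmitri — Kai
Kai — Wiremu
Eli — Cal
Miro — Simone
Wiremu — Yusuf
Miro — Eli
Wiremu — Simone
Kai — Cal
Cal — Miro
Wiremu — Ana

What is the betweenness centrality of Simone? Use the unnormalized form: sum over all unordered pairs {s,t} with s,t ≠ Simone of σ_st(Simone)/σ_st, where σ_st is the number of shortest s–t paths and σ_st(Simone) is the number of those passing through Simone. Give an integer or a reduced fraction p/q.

Pairs whose geodesics pass through Simone — Ana–Eli: 1/2; Ana–Miro: 1; Eli–Wiremu: 1/2; Eli–Yusuf: 1/2; Wiremu–Miro: 1; Miro–Yusuf: 1.
All other pairs contribute 0.
Summing the contributions gives betweenness(Simone) = 9/2.

9/2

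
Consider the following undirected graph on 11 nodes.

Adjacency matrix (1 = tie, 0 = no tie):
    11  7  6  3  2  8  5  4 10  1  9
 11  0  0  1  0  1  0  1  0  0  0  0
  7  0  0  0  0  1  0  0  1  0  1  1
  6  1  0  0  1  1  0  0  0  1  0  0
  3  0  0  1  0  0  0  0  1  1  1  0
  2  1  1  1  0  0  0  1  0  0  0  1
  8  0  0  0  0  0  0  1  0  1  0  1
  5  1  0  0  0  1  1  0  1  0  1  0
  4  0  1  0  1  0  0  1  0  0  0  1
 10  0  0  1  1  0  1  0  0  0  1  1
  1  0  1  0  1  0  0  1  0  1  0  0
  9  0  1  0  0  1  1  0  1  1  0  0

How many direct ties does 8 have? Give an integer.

8 is directly tied to 5, 9, and 10. That is 3 neighbors, so the degree of 8 is 3.

3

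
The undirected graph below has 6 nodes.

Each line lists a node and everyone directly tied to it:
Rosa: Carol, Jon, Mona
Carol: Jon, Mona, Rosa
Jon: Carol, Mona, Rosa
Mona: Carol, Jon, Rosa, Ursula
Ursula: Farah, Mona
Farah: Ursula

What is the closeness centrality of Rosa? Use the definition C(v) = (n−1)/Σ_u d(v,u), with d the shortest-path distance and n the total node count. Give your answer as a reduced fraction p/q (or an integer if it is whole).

5/8

Distances from Rosa: Carol:1, Farah:3, Jon:1, Mona:1, Ursula:2. Sum = 8.
n = 6, so closeness = 5/8.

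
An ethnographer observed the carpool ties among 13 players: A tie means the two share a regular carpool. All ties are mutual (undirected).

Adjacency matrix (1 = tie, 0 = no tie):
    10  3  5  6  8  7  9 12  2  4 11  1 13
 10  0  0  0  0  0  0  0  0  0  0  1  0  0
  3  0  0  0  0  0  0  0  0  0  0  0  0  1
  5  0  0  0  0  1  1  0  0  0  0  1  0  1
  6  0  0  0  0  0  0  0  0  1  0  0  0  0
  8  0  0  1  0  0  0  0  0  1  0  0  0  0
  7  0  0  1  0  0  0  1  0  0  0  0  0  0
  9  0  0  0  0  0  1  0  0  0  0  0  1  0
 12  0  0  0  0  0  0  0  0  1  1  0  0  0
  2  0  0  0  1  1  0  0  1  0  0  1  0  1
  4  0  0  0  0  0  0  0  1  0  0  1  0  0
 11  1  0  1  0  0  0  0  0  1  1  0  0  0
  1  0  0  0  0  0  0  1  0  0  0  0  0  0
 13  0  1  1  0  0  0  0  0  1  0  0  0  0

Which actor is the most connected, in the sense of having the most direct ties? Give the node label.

Degrees — 1:1, 2:5, 3:1, 4:2, 5:4, 6:1, 7:2, 8:2, 9:2, 10:1, 11:4, 12:2, 13:3.
The maximum is 5, attained only by 2.

2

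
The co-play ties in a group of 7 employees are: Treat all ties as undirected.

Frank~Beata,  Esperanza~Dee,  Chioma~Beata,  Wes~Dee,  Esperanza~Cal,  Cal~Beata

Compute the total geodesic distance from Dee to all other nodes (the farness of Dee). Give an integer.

15

Distances from Dee: Beata:3, Cal:2, Chioma:4, Esperanza:1, Frank:4, Wes:1.
Sum = 3 + 2 + 4 + 1 + 4 + 1 = 15.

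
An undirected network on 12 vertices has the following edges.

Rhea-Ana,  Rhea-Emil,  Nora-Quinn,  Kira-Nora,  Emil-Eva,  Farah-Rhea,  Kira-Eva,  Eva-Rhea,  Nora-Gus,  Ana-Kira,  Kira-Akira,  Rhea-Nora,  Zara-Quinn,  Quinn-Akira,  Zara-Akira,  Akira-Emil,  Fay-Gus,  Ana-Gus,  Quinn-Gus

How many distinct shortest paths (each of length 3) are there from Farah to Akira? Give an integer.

The shortest distance is 3, and the only length-3 path is Farah–Rhea–Emil–Akira. So there is exactly 1 shortest path.

1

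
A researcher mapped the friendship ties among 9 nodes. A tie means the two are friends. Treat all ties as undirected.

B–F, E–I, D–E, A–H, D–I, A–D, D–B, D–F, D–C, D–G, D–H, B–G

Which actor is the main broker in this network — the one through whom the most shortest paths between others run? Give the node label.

D

Unnormalized betweenness of each node: A:0, B:1/2, C:0, D:47/2, E:0, F:0, G:0, H:0, I:0.
D has the largest value, 47/2, making it the main broker — the node through which the most shortest paths run.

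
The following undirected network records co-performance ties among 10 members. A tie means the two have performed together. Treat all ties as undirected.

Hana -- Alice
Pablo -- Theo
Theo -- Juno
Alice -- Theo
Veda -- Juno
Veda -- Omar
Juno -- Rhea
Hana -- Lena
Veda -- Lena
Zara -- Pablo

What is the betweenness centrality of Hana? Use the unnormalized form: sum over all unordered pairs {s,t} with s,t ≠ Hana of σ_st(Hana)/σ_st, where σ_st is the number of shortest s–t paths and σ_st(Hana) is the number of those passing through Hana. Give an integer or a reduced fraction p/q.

7/2

Pairs whose geodesics pass through Hana — Theo–Lena: 1/2; Pablo–Lena: 1/2; Lena–Zara: 1/2; Lena–Alice: 1; Omar–Alice: 1/2; Veda–Alice: 1/2.
All other pairs contribute 0.
Summing the contributions gives betweenness(Hana) = 7/2.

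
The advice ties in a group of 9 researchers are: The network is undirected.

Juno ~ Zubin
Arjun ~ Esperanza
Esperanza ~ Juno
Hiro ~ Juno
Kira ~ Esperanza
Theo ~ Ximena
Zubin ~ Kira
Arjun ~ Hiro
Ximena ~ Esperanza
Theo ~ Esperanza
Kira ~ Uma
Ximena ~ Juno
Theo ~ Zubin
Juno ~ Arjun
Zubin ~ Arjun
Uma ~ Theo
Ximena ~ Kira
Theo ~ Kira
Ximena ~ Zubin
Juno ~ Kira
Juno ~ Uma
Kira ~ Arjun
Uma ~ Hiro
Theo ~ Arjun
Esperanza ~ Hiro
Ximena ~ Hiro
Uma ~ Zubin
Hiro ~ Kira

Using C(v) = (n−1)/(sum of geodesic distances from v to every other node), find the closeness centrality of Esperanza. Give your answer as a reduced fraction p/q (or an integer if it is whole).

4/5

Distances from Esperanza: Arjun:1, Hiro:1, Juno:1, Kira:1, Theo:1, Uma:2, Ximena:1, Zubin:2. Sum = 10.
n = 9, so closeness = 8/10 = 4/5.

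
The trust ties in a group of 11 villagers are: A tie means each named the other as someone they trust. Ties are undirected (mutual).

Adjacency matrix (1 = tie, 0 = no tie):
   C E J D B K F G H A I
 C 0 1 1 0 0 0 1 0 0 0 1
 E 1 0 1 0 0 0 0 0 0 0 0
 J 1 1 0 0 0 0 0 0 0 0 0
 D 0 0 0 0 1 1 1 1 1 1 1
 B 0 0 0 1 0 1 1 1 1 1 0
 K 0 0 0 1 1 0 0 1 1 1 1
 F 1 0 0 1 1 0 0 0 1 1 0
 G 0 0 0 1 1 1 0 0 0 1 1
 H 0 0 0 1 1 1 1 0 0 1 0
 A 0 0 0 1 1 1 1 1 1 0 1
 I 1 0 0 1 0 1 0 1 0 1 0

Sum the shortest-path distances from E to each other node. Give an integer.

24

Distances from E: A:3, B:3, C:1, D:3, F:2, G:3, H:3, I:2, J:1, K:3.
Sum = 3 + 3 + 1 + 3 + 2 + 3 + 3 + 2 + 1 + 3 = 24.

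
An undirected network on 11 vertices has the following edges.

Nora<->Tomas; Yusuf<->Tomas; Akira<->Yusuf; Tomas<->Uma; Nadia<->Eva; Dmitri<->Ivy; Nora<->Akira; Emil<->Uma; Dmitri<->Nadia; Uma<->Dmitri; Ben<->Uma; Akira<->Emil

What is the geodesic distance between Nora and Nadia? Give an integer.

One shortest route is Nora – Tomas – Uma – Dmitri – Nadia, which uses 4 edges, and at distance 3 from Nora we only reach {Ben, Dmitri}, which does not include Nadia. So d(Nora,Nadia) = 4.

4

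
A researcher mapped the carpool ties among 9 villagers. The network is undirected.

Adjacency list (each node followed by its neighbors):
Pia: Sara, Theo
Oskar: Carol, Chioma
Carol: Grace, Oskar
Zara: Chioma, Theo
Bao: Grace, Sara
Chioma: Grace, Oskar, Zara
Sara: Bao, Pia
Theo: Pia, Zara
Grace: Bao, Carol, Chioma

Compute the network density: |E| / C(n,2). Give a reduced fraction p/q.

5/18

There are 10 edges and 9 nodes, so the maximum possible is C(9,2) = 36.
Density = 10/36 = 5/18.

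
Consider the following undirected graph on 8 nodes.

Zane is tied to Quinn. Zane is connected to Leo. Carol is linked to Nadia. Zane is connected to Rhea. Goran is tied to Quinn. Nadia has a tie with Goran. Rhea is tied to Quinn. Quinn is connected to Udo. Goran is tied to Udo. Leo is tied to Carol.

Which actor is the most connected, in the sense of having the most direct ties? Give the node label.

Degrees — Carol:2, Goran:3, Leo:2, Nadia:2, Quinn:4, Rhea:2, Udo:2, Zane:3.
The maximum is 4, attained only by Quinn.

Quinn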